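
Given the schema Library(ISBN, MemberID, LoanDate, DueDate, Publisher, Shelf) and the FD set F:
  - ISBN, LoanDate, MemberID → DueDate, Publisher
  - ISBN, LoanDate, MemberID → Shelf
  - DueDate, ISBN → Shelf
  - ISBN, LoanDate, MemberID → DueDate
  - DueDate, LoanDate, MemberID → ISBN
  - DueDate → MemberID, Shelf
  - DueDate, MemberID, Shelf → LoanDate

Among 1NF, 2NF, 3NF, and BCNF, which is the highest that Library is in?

Candidate keys: {DueDate}, {ISBN, LoanDate, MemberID}. Prime attributes: {DueDate, ISBN, LoanDate, MemberID}.
The left-hand side of every FD is a superkey, so BCNF is satisfied.

BCNF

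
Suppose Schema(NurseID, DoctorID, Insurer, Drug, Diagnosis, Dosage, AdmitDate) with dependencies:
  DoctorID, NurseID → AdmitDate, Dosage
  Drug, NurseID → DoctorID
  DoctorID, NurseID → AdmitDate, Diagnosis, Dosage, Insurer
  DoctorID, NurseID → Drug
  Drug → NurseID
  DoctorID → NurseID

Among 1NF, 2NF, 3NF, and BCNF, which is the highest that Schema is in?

BCNF

Candidate keys: {DoctorID}, {Drug}. Prime attributes: {DoctorID, Drug}.
The left-hand side of every FD is a superkey, so BCNF is satisfied.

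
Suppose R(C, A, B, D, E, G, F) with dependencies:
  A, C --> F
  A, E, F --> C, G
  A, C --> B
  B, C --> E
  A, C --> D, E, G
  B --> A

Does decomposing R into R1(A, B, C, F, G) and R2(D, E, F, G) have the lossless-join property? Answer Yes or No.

No

The shared attributes are {F, G} and {F, G}⁺ = {F, G}.
R1 ⊄ {F, G} and R2 ⊄ {F, G}, so the split is lossy.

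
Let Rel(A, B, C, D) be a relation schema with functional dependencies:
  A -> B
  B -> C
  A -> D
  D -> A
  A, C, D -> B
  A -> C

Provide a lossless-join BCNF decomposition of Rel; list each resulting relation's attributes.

Candidate keys of the original relation: {A}, {D}.
Within {A, B, C, D}: {B}⁺ ∩ {A, B, C, D} = {B, C}, not the whole set, so B -> C violates BCNF; decompose into {B, C} and {A, B, D}.
{B, C} is in BCNF.
{A, B, D} is in BCNF.

{A, B, D}; {B, C}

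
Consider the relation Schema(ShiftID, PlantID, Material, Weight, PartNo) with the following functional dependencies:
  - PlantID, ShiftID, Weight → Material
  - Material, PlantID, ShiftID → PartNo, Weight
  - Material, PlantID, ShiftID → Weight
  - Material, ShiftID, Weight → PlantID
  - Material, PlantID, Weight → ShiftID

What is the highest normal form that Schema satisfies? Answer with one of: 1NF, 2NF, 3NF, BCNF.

BCNF

Candidate keys: {Material, PlantID, ShiftID}, {Material, PlantID, Weight}, {Material, ShiftID, Weight}, {PlantID, ShiftID, Weight}. Prime attributes: {Material, PlantID, ShiftID, Weight}.
Each dependency's left side is a superkey — BCNF holds.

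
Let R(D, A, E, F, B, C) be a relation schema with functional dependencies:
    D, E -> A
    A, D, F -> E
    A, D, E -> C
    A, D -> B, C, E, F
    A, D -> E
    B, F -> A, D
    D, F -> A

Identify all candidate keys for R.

{A, D} is a candidate key since {A, D}⁺ = {A, B, C, D, E, F} covers every attribute.
{B, F} is a candidate key since {B, F}⁺ = {A, B, C, D, E, F} covers every attribute.
{D, E} is a candidate key since {D, E}⁺ = {A, B, C, D, E, F} covers every attribute.
{D, F} is a candidate key since {D, F}⁺ = {A, B, C, D, E, F} covers every attribute.
These are minimal and exhaustive — every other superkey contains one of them.

{A, D}, {B, F}, {D, E}, {D, F}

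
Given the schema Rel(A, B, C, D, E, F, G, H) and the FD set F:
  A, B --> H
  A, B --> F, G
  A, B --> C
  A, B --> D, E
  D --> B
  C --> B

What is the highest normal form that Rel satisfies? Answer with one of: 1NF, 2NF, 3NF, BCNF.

Candidate keys: {A, B}, {A, C}, {A, D}. Prime attributes: {A, B, C, D}.
For D --> B we have {D}⁺ = {B, D}; {D} is not a superkey, so BCNF fails.
Since {B} ⊆ prime attributes and every other non-superkey FD also has a prime right side, the schema is in 3NF.

3NF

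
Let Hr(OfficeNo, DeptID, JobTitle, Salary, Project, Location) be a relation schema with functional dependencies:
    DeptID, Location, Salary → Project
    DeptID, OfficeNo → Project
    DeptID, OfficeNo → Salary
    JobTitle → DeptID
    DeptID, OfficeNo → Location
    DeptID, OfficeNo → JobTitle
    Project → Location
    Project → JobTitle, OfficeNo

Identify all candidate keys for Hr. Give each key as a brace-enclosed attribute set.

{DeptID, Location, Salary}, {DeptID, OfficeNo}, {JobTitle, Location, Salary}, {JobTitle, OfficeNo}, {Project}

{Project}⁺ = {DeptID, JobTitle, Location, OfficeNo, Project, Salary} — all of the relation — so {Project} is a candidate key.
{DeptID, OfficeNo}⁺ = {DeptID, JobTitle, Location, OfficeNo, Project, Salary} — all of the relation — so {DeptID, OfficeNo} is a candidate key.
{JobTitle, OfficeNo}⁺ = {DeptID, JobTitle, Location, OfficeNo, Project, Salary} — all of the relation — so {JobTitle, OfficeNo} is a candidate key.
{DeptID, Location, Salary}⁺ = {DeptID, JobTitle, Location, OfficeNo, Project, Salary} — all of the relation — so {DeptID, Location, Salary} is a candidate key.
{JobTitle, Location, Salary}⁺ = {DeptID, JobTitle, Location, OfficeNo, Project, Salary} — all of the relation — so {JobTitle, Location, Salary} is a candidate key.
These are minimal and exhaustive — every other superkey contains one of them.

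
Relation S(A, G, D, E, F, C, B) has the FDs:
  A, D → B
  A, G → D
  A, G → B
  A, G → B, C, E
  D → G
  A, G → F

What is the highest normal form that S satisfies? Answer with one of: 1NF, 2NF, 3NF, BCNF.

3NF

Candidate keys: {A, D}, {A, G}. Prime attributes: {A, D, G}.
For D → G we have {D}⁺ = {D, G}; {D} is not a superkey, so BCNF fails.
Since {G} ⊆ prime attributes and every other non-superkey FD also has a prime right side, the schema is in 3NF.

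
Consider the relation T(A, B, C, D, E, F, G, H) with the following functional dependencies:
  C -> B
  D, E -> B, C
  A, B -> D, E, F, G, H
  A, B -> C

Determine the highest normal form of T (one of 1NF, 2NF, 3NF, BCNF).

Candidate keys: {A, B}, {A, C}, {A, D, E}. Prime attributes: {A, B, C, D, E}.
For C -> B we have {C}⁺ = {B, C}; {C} is not a superkey, so BCNF fails.
But every attribute on its right side ({B}) is prime, and the same holds for every other non-superkey FD, so 3NF still holds.

3NF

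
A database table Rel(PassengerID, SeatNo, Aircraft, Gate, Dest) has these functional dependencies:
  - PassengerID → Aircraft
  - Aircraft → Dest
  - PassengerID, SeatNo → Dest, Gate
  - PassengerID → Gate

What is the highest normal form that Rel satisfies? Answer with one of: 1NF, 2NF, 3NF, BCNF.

1NF

Candidate key: {PassengerID, SeatNo}. Prime attributes: {PassengerID, SeatNo}.
PassengerID → Aircraft: {PassengerID}⁺ = {Aircraft, Dest, Gate, PassengerID}, which is not all of the attributes, so the left side is not a superkey — BCNF is violated.
PassengerID → Aircraft has non-prime {Aircraft} on the right and a non-superkey on the left, so 3NF fails.
Since {PassengerID} ⊂ {PassengerID, SeatNo} and {PassengerID}⁺ ⊇ {Aircraft, Dest, Gate} with {Aircraft, Dest, Gate} non-prime, there is a partial dependency; 2NF fails.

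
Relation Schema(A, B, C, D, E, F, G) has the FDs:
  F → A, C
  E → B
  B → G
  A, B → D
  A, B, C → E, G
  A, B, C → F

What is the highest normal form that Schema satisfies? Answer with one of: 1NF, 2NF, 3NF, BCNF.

Candidate keys: {A, B, C}, {A, C, E}, {B, F}, {E, F}. Prime attributes: {A, B, C, E, F}.
For F → A, C we have {F}⁺ = {A, C, F}; {F} is not a superkey, so BCNF fails.
B → G has non-prime {G} on the right and a non-superkey on the left, so 3NF fails.
The proper key subset {B} of {B, F} determines non-prime {G}, so the relation is not even in 2NF.

1NF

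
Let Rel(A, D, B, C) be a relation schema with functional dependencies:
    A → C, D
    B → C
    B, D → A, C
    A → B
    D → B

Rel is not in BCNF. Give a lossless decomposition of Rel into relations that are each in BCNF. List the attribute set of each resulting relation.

{A, B, D}; {B, C}

Candidate keys of the original relation: {A}, {D}.
In {A, B, C, D}, {B} is not a superkey ({B}⁺ restricted to this set is {B, C}), so split on B → C into {B, C} and {A, B, D}.
{B, C} is in BCNF.
{A, B, D} is in BCNF.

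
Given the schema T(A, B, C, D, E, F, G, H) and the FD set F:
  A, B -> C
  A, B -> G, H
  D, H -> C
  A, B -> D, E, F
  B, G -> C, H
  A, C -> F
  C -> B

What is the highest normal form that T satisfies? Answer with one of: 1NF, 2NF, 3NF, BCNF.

3NF

Candidate keys: {A, B}, {A, C}, {A, D, H}. Prime attributes: {A, B, C, D, H}.
D, H -> C breaks BCNF: {D, H}⁺ = {B, C, D, H}, so {D, H} is not a superkey.
Its right-hand attributes {C} are all prime, as are those of every other non-superkey FD — the relation is in 3NF.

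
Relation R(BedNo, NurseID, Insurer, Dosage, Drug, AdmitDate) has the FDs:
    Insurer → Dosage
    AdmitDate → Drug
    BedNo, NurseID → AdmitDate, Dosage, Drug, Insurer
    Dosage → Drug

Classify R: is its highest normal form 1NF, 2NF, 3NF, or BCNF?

Candidate key: {BedNo, NurseID}. Prime attributes: {BedNo, NurseID}.
Insurer → Dosage breaks BCNF: {Insurer}⁺ = {Dosage, Drug, Insurer}, so {Insurer} is not a superkey.
Because {Dosage} is non-prime and the left side of Insurer → Dosage is not a superkey, the relation is not in 3NF.
No proper subset of a key has a non-prime attribute in its closure, so there is no partial dependency; 2NF holds.

2NF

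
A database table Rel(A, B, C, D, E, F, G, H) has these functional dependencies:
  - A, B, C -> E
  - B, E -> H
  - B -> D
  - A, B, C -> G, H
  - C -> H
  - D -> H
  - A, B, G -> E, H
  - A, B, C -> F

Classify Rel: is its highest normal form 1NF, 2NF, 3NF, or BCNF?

1NF

Candidate key: {A, B, C}. Prime attributes: {A, B, C}.
B, E -> H: {B, E}⁺ = {B, D, E, H}, which is not all of the attributes, so the left side is not a superkey — BCNF is violated.
B, E -> H determines the non-prime attribute {H} from a non-superkey — 3NF is violated.
Since {B} ⊂ {A, B, C} and {B}⁺ ⊇ {D, H} with {D, H} non-prime, there is a partial dependency; 2NF fails.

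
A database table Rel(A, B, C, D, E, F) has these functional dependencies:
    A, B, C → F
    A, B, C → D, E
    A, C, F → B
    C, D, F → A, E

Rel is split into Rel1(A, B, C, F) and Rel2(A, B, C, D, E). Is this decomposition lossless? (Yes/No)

Yes

Rel1 ∩ Rel2 = {A, B, C}; its closure under F is {A, B, C, D, E, F}.
Rel1 is contained in that closure, so Rel1 ∩ Rel2 → Rel1 holds and the join is lossless.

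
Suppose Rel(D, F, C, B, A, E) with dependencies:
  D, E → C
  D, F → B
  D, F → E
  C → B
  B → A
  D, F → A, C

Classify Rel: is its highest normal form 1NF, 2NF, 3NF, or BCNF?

Candidate key: {D, F}. Prime attributes: {D, F}.
D, E → C breaks BCNF: {D, E}⁺ = {A, B, C, D, E}, so {D, E} is not a superkey.
D, E → C determines the non-prime attribute {C} from a non-superkey — 3NF is violated.
No non-prime attribute depends on a proper subset of any candidate key, so 2NF holds.

2NF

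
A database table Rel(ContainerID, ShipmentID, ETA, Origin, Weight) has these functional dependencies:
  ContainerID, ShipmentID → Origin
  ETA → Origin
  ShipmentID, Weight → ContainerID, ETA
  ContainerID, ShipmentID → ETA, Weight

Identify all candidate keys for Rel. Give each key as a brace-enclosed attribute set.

{ContainerID, ShipmentID}, {ShipmentID, Weight}

Attributes never on any right-hand side: {ShipmentID} — every candidate key must contain it.
Closure of {ContainerID, ShipmentID} is {ContainerID, ETA, Origin, ShipmentID, Weight}, the whole schema; {ContainerID, ShipmentID} is a candidate key.
Closure of {ShipmentID, Weight} is {ContainerID, ETA, Origin, ShipmentID, Weight}, the whole schema; {ShipmentID, Weight} is a candidate key.
No proper subset of any of these is a key, and no other minimal superkey exists.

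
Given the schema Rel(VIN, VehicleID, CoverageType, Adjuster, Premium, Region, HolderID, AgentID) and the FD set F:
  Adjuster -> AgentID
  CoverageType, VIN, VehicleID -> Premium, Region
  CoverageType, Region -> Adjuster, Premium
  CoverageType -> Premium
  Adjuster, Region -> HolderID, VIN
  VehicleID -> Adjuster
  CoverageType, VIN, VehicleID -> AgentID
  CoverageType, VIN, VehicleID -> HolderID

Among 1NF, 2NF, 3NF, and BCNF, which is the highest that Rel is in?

1NF

Candidate keys: {CoverageType, Region, VehicleID}, {CoverageType, VIN, VehicleID}. Prime attributes: {CoverageType, Region, VIN, VehicleID}.
Adjuster -> AgentID breaks BCNF: {Adjuster}⁺ = {Adjuster, AgentID}, so {Adjuster} is not a superkey.
Adjuster -> AgentID determines the non-prime attribute {AgentID} from a non-superkey — 3NF is violated.
Since {CoverageType} ⊂ {CoverageType, Region, VehicleID} and {CoverageType}⁺ ⊇ {Premium} with {Premium} non-prime, there is a partial dependency; 2NF fails.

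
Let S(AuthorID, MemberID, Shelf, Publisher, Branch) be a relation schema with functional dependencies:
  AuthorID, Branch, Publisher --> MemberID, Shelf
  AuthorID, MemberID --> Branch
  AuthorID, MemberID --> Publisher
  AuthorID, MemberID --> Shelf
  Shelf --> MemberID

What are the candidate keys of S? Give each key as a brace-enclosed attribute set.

{AuthorID, Branch, Publisher}, {AuthorID, MemberID}, {AuthorID, Shelf}

Attributes never on any right-hand side: {AuthorID} — every candidate key must contain it.
Closure of {AuthorID, MemberID} is {AuthorID, Branch, MemberID, Publisher, Shelf}, the whole schema; {AuthorID, MemberID} is a candidate key.
Closure of {AuthorID, Shelf} is {AuthorID, Branch, MemberID, Publisher, Shelf}, the whole schema; {AuthorID, Shelf} is a candidate key.
Closure of {AuthorID, Branch, Publisher} is {AuthorID, Branch, MemberID, Publisher, Shelf}, the whole schema; {AuthorID, Branch, Publisher} is a candidate key.
No proper subset of any of these is a key, and no other minimal superkey exists.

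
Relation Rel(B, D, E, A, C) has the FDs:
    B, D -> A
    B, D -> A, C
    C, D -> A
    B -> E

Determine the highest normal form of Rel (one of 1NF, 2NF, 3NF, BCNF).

Candidate key: {B, D}. Prime attributes: {B, D}.
For C, D -> A we have {C, D}⁺ = {A, C, D}; {C, D} is not a superkey, so BCNF fails.
Because {A} is non-prime and the left side of C, D -> A is not a superkey, the relation is not in 3NF.
{B} is a proper subset of the key {B, D}, and {B}⁺ contains the non-prime attribute {E} — a partial dependency, so 2NF is violated.

1NF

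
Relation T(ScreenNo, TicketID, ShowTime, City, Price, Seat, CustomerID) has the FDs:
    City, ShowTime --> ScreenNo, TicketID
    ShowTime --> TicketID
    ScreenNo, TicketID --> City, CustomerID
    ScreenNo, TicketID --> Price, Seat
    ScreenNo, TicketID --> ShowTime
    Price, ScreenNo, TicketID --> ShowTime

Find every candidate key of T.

{City, ShowTime}, {ScreenNo, ShowTime}, {ScreenNo, TicketID}

{City, ShowTime}⁺ = {City, CustomerID, Price, ScreenNo, Seat, ShowTime, TicketID}, which is every attribute, so {City, ShowTime} is a candidate key.
{ScreenNo, ShowTime}⁺ = {City, CustomerID, Price, ScreenNo, Seat, ShowTime, TicketID}, which is every attribute, so {ScreenNo, ShowTime} is a candidate key.
{ScreenNo, TicketID}⁺ = {City, CustomerID, Price, ScreenNo, Seat, ShowTime, TicketID}, which is every attribute, so {ScreenNo, TicketID} is a candidate key.
Any other superkey properly contains one of these, so there are no further candidate keys.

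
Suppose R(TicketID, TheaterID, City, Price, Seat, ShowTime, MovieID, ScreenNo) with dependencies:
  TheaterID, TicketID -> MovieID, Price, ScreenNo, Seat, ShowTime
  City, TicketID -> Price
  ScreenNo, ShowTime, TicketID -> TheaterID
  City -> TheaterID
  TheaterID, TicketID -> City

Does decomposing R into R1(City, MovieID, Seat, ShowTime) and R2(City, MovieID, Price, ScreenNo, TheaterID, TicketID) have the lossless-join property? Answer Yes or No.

No

The shared attributes are {City, MovieID} and {City, MovieID}⁺ = {City, MovieID, TheaterID}.
The closure covers neither R1 nor R2 entirely; the join is not lossless.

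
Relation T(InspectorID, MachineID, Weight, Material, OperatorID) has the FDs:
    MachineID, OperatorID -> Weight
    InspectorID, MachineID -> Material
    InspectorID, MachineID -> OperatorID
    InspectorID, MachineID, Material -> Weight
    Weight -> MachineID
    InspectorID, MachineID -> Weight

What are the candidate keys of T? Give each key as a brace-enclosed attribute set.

{InspectorID, MachineID}, {InspectorID, Weight}

No FD produces {InspectorID}, so it must be in every candidate key.
Closure of {InspectorID, MachineID} is {InspectorID, MachineID, Material, OperatorID, Weight}, the whole schema; {InspectorID, MachineID} is a candidate key.
Closure of {InspectorID, Weight} is {InspectorID, MachineID, Material, OperatorID, Weight}, the whole schema; {InspectorID, Weight} is a candidate key.
These are minimal and exhaustive — every other superkey contains one of them.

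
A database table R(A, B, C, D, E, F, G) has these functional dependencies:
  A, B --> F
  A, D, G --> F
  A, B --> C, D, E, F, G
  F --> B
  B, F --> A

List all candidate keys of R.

{A, B}, {A, D, G}, {F}

{F}⁺ = {A, B, C, D, E, F, G} — all of the relation — so {F} is a candidate key.
{A, B}⁺ = {A, B, C, D, E, F, G} — all of the relation — so {A, B} is a candidate key.
{A, D, G}⁺ = {A, B, C, D, E, F, G} — all of the relation — so {A, D, G} is a candidate key.
These are minimal and exhaustive — every other superkey contains one of them.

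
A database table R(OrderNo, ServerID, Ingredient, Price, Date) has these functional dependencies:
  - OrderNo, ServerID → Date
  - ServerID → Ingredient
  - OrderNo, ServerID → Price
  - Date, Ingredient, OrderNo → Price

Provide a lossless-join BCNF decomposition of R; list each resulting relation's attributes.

{Date, OrderNo, Price, ServerID}; {Ingredient, ServerID}

Candidate key of the original relation: {OrderNo, ServerID}.
{Date, Ingredient, OrderNo, Price, ServerID}: {ServerID} determines {Ingredient, ServerID} here but is not a superkey — split on ServerID → Ingredient, giving {Ingredient, ServerID} and {Date, OrderNo, Price, ServerID}.
{Ingredient, ServerID} has no BCNF violation.
{Date, OrderNo, Price, ServerID} has no BCNF violation.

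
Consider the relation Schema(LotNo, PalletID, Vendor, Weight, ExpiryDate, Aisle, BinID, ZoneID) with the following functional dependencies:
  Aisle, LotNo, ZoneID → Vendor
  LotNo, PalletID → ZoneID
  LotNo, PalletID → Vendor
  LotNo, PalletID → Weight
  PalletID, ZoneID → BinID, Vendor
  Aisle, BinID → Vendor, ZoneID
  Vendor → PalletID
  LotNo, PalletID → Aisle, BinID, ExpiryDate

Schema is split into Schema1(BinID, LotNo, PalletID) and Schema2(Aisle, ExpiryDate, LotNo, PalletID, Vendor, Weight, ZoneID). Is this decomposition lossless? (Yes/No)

The shared attributes are {LotNo, PalletID} and {LotNo, PalletID}⁺ = {Aisle, BinID, ExpiryDate, LotNo, PalletID, Vendor, Weight, ZoneID}.
Since Schema1 ⊆ {Aisle, BinID, ExpiryDate, LotNo, PalletID, Vendor, Weight, ZoneID}, the intersection is a superkey of Schema1; the decomposition is lossless.

Yes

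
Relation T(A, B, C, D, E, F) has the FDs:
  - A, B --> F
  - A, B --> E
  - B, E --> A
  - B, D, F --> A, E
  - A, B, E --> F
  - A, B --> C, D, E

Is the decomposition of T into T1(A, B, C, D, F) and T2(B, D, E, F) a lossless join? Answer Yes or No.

T1 ∩ T2 = {B, D, F}; its closure under F is {A, B, C, D, E, F}.
Since T1 ⊆ {A, B, C, D, E, F}, the intersection is a superkey of T1; the decomposition is lossless.

Yes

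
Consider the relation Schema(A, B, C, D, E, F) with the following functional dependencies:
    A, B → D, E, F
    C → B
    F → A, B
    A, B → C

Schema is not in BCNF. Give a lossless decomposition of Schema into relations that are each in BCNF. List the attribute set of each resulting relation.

Candidate keys of the original relation: {A, B}, {A, C}, {F}.
In {A, B, C, D, E, F}, {C} is not a superkey ({C}⁺ restricted to this set is {B, C}), so split on C → B into {B, C} and {A, C, D, E, F}.
{B, C} has no BCNF violation.
{A, C, D, E, F} has no BCNF violation.

{A, C, D, E, F}; {B, C}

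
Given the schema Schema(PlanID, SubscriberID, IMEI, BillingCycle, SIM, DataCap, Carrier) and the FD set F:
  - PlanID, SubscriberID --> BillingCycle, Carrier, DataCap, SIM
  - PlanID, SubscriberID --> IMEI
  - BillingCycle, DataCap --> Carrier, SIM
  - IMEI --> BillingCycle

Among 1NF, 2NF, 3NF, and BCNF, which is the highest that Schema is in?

2NF

Candidate key: {PlanID, SubscriberID}. Prime attributes: {PlanID, SubscriberID}.
BillingCycle, DataCap --> Carrier, SIM: {BillingCycle, DataCap}⁺ = {BillingCycle, Carrier, DataCap, SIM}, which is not all of the attributes, so the left side is not a superkey — BCNF is violated.
BillingCycle, DataCap --> Carrier, SIM determines the non-prime attributes {Carrier, SIM} from a non-superkey — 3NF is violated.
Checking every proper subset of each key, none determines a non-prime attribute — 2NF is satisfied.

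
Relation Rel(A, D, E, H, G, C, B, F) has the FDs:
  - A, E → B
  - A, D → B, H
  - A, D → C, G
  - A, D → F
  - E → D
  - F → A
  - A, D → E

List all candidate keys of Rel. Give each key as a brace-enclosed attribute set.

{A, D}⁺ = {A, B, C, D, E, F, G, H} — all of the relation — so {A, D} is a candidate key.
{A, E}⁺ = {A, B, C, D, E, F, G, H} — all of the relation — so {A, E} is a candidate key.
{D, F}⁺ = {A, B, C, D, E, F, G, H} — all of the relation — so {D, F} is a candidate key.
{E, F}⁺ = {A, B, C, D, E, F, G, H} — all of the relation — so {E, F} is a candidate key.
No proper subset of any of these is a key, and no other minimal superkey exists.

{A, D}, {A, E}, {D, F}, {E, F}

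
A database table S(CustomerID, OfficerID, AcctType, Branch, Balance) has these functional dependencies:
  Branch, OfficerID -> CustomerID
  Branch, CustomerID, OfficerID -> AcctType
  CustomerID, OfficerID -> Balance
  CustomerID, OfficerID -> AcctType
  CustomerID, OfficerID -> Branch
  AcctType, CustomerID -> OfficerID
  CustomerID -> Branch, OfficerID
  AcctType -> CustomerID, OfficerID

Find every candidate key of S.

{AcctType}⁺ = {AcctType, Balance, Branch, CustomerID, OfficerID}, which is every attribute, so {AcctType} is a candidate key.
{CustomerID}⁺ = {AcctType, Balance, Branch, CustomerID, OfficerID}, which is every attribute, so {CustomerID} is a candidate key.
{Branch, OfficerID}⁺ = {AcctType, Balance, Branch, CustomerID, OfficerID}, which is every attribute, so {Branch, OfficerID} is a candidate key.
No proper subset of any of these is a key, and no other minimal superkey exists.

{AcctType}, {Branch, OfficerID}, {CustomerID}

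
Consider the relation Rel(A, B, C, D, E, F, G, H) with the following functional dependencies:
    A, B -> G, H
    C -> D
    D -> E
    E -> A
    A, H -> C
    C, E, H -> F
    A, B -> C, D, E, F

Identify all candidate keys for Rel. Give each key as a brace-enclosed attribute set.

{B} never appears on the right of any FD, so every key must include it.
{A, B} is a candidate key since {A, B}⁺ = {A, B, C, D, E, F, G, H} covers every attribute.
{B, C} is a candidate key since {B, C}⁺ = {A, B, C, D, E, F, G, H} covers every attribute.
{B, D} is a candidate key since {B, D}⁺ = {A, B, C, D, E, F, G, H} covers every attribute.
{B, E} is a candidate key since {B, E}⁺ = {A, B, C, D, E, F, G, H} covers every attribute.
These are minimal and exhaustive — every other superkey contains one of them.

{A, B}, {B, C}, {B, D}, {B, E}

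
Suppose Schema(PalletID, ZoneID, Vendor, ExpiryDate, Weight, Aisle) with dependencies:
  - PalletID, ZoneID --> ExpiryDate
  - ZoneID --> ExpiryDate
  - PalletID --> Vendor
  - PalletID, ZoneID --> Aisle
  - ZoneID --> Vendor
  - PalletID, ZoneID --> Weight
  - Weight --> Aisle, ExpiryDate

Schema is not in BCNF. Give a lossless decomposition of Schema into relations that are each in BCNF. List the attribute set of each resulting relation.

Candidate key of the original relation: {PalletID, ZoneID}.
Within {Aisle, ExpiryDate, PalletID, Vendor, Weight, ZoneID}: {ZoneID}⁺ ∩ {Aisle, ExpiryDate, PalletID, Vendor, Weight, ZoneID} = {ExpiryDate, Vendor, ZoneID}, not the whole set, so ZoneID --> ExpiryDate, Vendor violates BCNF; decompose into {ExpiryDate, Vendor, ZoneID} and {Aisle, PalletID, Weight, ZoneID}.
{ExpiryDate, Vendor, ZoneID} is in BCNF.
Within {Aisle, PalletID, Weight, ZoneID}: {Weight}⁺ ∩ {Aisle, PalletID, Weight, ZoneID} = {Aisle, Weight}, not the whole set, so Weight --> Aisle violates BCNF; decompose into {Aisle, Weight} and {PalletID, Weight, ZoneID}.
{Aisle, Weight} is in BCNF.
{PalletID, Weight, ZoneID} is in BCNF.

{Aisle, Weight}; {ExpiryDate, Vendor, ZoneID}; {PalletID, Weight, ZoneID}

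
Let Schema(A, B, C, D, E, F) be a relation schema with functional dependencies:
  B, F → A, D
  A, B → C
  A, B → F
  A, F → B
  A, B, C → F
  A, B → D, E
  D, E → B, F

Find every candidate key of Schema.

{A, B}, {A, F}, {B, F}, {D, E}

{A, B}⁺ = {A, B, C, D, E, F}, which is every attribute, so {A, B} is a candidate key.
{A, F}⁺ = {A, B, C, D, E, F}, which is every attribute, so {A, F} is a candidate key.
{B, F}⁺ = {A, B, C, D, E, F}, which is every attribute, so {B, F} is a candidate key.
{D, E}⁺ = {A, B, C, D, E, F}, which is every attribute, so {D, E} is a candidate key.
Any other superkey properly contains one of these, so there are no further candidate keys.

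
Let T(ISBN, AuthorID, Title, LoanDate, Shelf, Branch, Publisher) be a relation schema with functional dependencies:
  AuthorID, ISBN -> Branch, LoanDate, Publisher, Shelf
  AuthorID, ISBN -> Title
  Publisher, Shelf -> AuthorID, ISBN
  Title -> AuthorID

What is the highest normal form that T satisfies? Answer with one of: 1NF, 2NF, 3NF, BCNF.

3NF

Candidate keys: {AuthorID, ISBN}, {ISBN, Title}, {Publisher, Shelf}. Prime attributes: {AuthorID, ISBN, Publisher, Shelf, Title}.
For Title -> AuthorID we have {Title}⁺ = {AuthorID, Title}; {Title} is not a superkey, so BCNF fails.
Its right-hand attributes {AuthorID} are all prime, as are those of every other non-superkey FD — the relation is in 3NF.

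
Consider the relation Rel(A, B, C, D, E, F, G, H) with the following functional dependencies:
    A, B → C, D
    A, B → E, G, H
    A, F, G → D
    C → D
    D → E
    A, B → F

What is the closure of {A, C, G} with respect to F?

{A, C, D, E, G}

Start with {A, C, G}.
C → D applies; add {D} → now {A, C, D, G}.
D → E applies; add {E} → now {A, C, D, E, G}.
No further FD applies.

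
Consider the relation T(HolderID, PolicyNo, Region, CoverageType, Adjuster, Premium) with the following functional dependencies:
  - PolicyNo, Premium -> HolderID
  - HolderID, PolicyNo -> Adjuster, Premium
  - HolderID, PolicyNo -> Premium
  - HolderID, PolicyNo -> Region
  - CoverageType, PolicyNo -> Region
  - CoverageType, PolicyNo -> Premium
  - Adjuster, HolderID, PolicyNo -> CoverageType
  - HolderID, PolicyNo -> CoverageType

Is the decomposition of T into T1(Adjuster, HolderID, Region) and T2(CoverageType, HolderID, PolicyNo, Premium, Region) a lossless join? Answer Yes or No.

No

T1 ∩ T2 = {HolderID, Region}; its closure under F is {HolderID, Region}.
Neither T1 nor T2 is contained in that closure, so the decomposition is lossy.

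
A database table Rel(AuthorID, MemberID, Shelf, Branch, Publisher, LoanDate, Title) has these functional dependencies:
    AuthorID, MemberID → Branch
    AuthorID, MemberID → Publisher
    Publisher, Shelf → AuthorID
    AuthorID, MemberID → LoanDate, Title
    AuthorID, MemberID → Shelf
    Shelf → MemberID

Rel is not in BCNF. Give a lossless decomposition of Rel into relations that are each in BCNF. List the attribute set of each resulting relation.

{AuthorID, Branch, LoanDate, Publisher, Shelf, Title}; {MemberID, Shelf}

Candidate keys of the original relation: {AuthorID, MemberID}, {AuthorID, Shelf}, {Publisher, Shelf}.
In {AuthorID, Branch, LoanDate, MemberID, Publisher, Shelf, Title}, {Shelf} is not a superkey ({Shelf}⁺ restricted to this set is {MemberID, Shelf}), so split on Shelf → MemberID into {MemberID, Shelf} and {AuthorID, Branch, LoanDate, Publisher, Shelf, Title}.
{MemberID, Shelf} has no BCNF violation.
{AuthorID, Branch, LoanDate, Publisher, Shelf, Title} has no BCNF violation.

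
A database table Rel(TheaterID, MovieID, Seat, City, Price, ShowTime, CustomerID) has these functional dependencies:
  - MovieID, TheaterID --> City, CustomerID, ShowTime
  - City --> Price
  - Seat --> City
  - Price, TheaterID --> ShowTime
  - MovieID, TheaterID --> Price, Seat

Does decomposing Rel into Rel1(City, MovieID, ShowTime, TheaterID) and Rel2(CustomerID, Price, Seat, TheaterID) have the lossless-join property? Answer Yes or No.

No

The shared attributes are {TheaterID} and {TheaterID}⁺ = {TheaterID}.
Neither Rel1 nor Rel2 is contained in that closure, so the decomposition is lossy.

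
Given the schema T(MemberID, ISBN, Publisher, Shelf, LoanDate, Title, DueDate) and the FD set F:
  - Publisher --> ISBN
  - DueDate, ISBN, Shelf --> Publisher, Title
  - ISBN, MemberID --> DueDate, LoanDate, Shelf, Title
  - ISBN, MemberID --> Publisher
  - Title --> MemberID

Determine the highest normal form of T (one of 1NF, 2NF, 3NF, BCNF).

Candidate keys: {DueDate, ISBN, Shelf}, {DueDate, Publisher, Shelf}, {ISBN, MemberID}, {ISBN, Title}, {MemberID, Publisher}, {Publisher, Title}. Prime attributes: {DueDate, ISBN, MemberID, Publisher, Shelf, Title}.
Publisher --> ISBN: {Publisher}⁺ = {ISBN, Publisher}, which is not all of the attributes, so the left side is not a superkey — BCNF is violated.
Its right-hand attributes {ISBN} are all prime, as are those of every other non-superkey FD — the relation is in 3NF.

3NF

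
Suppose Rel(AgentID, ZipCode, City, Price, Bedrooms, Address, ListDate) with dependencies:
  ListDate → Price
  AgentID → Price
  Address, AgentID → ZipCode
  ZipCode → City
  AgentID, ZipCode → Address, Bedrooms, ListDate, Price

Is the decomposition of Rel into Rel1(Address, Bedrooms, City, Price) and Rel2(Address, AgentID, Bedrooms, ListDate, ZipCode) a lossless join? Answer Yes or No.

No

Rel1 ∩ Rel2 = {Address, Bedrooms}; its closure under F is {Address, Bedrooms}.
The closure covers neither Rel1 nor Rel2 entirely; the join is not lossless.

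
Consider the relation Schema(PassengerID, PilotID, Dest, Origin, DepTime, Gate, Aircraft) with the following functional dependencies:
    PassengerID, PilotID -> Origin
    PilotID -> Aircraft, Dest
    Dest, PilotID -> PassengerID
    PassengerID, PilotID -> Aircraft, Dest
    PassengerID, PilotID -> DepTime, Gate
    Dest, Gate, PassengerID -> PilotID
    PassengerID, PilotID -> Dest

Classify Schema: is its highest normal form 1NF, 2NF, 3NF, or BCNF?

BCNF

Candidate keys: {Dest, Gate, PassengerID}, {PilotID}. Prime attributes: {Dest, Gate, PassengerID, PilotID}.
Every FD has a superkey on the left, so the relation is in BCNF.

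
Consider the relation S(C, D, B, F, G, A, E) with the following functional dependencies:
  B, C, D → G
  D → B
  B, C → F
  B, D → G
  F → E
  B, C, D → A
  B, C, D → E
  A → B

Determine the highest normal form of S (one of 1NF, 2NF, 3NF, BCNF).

1NF

Candidate key: {C, D}. Prime attributes: {C, D}.
For D → B we have {D}⁺ = {B, D, G}; {D} is not a superkey, so BCNF fails.
D → B determines the non-prime attribute {B} from a non-superkey — 3NF is violated.
{D} is a proper subset of the key {C, D}, and {D}⁺ contains the non-prime attributes {B, G} — a partial dependency, so 2NF is violated.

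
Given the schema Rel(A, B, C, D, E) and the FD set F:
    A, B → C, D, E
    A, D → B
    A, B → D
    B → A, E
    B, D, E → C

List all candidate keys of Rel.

{A, D}, {B}

{B} is a candidate key since {B}⁺ = {A, B, C, D, E} covers every attribute.
{A, D} is a candidate key since {A, D}⁺ = {A, B, C, D, E} covers every attribute.
No proper subset of any of these is a key, and no other minimal superkey exists.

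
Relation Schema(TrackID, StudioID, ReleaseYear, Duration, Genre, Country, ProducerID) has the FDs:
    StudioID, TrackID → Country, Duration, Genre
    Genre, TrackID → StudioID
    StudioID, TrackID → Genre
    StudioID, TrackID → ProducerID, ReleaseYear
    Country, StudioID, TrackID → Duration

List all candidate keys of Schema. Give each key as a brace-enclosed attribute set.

{Genre, TrackID}, {StudioID, TrackID}

Attributes never on any right-hand side: {TrackID} — every candidate key must contain it.
{Genre, TrackID}⁺ = {Country, Duration, Genre, ProducerID, ReleaseYear, StudioID, TrackID}, which is every attribute, so {Genre, TrackID} is a candidate key.
{StudioID, TrackID}⁺ = {Country, Duration, Genre, ProducerID, ReleaseYear, StudioID, TrackID}, which is every attribute, so {StudioID, TrackID} is a candidate key.
These are minimal and exhaustive — every other superkey contains one of them.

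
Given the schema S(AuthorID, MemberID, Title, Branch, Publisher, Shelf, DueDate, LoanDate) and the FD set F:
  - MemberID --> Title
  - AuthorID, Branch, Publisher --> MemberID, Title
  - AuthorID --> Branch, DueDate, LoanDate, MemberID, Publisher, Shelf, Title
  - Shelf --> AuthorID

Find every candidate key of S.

{AuthorID}, {Shelf}

{AuthorID}⁺ = {AuthorID, Branch, DueDate, LoanDate, MemberID, Publisher, Shelf, Title}, which is every attribute, so {AuthorID} is a candidate key.
{Shelf}⁺ = {AuthorID, Branch, DueDate, LoanDate, MemberID, Publisher, Shelf, Title}, which is every attribute, so {Shelf} is a candidate key.
These are minimal and exhaustive — every other superkey contains one of them.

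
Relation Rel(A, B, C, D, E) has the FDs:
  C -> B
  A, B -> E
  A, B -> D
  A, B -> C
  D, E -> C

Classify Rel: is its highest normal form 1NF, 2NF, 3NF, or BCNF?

Candidate keys: {A, B}, {A, C}, {A, D, E}. Prime attributes: {A, B, C, D, E}.
C -> B: {C}⁺ = {B, C}, which is not all of the attributes, so the left side is not a superkey — BCNF is violated.
Since {B} ⊆ prime attributes and every other non-superkey FD also has a prime right side, the schema is in 3NF.

3NF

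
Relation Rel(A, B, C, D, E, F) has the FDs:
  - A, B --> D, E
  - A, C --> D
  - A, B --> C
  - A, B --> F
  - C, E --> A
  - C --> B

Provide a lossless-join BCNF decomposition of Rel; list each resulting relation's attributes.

Candidate keys of the original relation: {A, B}, {A, C}, {C, E}.
{A, B, C, D, E, F}: {C} determines {B, C} here but is not a superkey — split on C --> B, giving {B, C} and {A, C, D, E, F}.
{B, C} has no BCNF violation.
{A, C, D, E, F} has no BCNF violation.

{A, C, D, E, F}; {B, C}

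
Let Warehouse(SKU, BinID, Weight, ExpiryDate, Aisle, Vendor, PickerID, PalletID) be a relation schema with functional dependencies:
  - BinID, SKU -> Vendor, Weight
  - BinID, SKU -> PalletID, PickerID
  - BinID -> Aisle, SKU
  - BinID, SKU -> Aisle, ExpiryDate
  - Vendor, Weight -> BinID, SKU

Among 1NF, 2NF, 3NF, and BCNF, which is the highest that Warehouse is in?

BCNF

Candidate keys: {BinID}, {Vendor, Weight}. Prime attributes: {BinID, Vendor, Weight}.
Every FD has a superkey on the left, so the relation is in BCNF.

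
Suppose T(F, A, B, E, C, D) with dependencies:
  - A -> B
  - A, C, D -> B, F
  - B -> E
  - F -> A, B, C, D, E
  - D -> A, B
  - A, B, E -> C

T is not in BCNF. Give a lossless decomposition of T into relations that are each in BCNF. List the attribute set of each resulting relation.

{A, B, C}; {A, D, F}; {B, E}

Candidate keys of the original relation: {D}, {F}.
{A, B, C, D, E, F}: {A} determines {A, B, C, E} here but is not a superkey — split on A -> B, C, E, giving {A, B, C, E} and {A, D, F}.
{A, B, C, E}: {B} determines {B, E} here but is not a superkey — split on B -> E, giving {B, E} and {A, B, C}.
{B, E} has no BCNF violation.
{A, B, C} has no BCNF violation.
{A, D, F} has no BCNF violation.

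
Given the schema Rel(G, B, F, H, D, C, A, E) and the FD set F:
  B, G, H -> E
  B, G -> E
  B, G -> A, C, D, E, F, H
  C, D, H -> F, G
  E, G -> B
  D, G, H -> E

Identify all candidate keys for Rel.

Closure of {B, G} is {A, B, C, D, E, F, G, H}, the whole schema; {B, G} is a candidate key.
Closure of {E, G} is {A, B, C, D, E, F, G, H}, the whole schema; {E, G} is a candidate key.
Closure of {C, D, H} is {A, B, C, D, E, F, G, H}, the whole schema; {C, D, H} is a candidate key.
Closure of {D, G, H} is {A, B, C, D, E, F, G, H}, the whole schema; {D, G, H} is a candidate key.
Any other superkey properly contains one of these, so there are no further candidate keys.

{B, G}, {C, D, H}, {D, G, H}, {E, G}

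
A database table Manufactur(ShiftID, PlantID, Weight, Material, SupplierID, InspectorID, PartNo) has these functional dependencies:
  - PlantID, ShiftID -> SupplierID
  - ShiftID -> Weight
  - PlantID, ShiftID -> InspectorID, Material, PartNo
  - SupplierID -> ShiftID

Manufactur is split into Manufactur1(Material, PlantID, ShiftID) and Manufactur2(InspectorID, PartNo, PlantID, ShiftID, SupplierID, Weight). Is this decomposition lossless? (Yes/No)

Yes

The shared attributes are {PlantID, ShiftID} and {PlantID, ShiftID}⁺ = {InspectorID, Material, PartNo, PlantID, ShiftID, SupplierID, Weight}.
Manufactur1 is contained in that closure, so Manufactur1 ∩ Manufactur2 -> Manufactur1 holds and the join is lossless.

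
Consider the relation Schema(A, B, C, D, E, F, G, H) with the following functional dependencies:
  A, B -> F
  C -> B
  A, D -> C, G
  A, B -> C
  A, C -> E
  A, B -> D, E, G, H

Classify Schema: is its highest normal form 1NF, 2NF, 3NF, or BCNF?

3NF

Candidate keys: {A, B}, {A, C}, {A, D}. Prime attributes: {A, B, C, D}.
C -> B breaks BCNF: {C}⁺ = {B, C}, so {C} is not a superkey.
Its right-hand attributes {B} are all prime, as are those of every other non-superkey FD — the relation is in 3NF.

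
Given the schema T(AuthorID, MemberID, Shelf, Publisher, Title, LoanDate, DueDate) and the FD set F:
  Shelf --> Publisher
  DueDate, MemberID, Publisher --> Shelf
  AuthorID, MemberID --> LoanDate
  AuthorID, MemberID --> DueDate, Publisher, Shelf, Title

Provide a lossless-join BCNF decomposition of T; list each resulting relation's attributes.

Candidate key of the original relation: {AuthorID, MemberID}.
Within {AuthorID, DueDate, LoanDate, MemberID, Publisher, Shelf, Title}: {Shelf}⁺ ∩ {AuthorID, DueDate, LoanDate, MemberID, Publisher, Shelf, Title} = {Publisher, Shelf}, not the whole set, so Shelf --> Publisher violates BCNF; decompose into {Publisher, Shelf} and {AuthorID, DueDate, LoanDate, MemberID, Shelf, Title}.
{Publisher, Shelf}: every determinant is a superkey — BCNF.
{AuthorID, DueDate, LoanDate, MemberID, Shelf, Title}: every determinant is a superkey — BCNF.

{AuthorID, DueDate, LoanDate, MemberID, Shelf, Title}; {Publisher, Shelf}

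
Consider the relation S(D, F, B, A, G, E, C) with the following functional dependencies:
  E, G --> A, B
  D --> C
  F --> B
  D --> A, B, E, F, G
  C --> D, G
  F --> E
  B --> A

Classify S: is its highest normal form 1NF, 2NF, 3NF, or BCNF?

Candidate keys: {C}, {D}. Prime attributes: {C, D}.
E, G --> A, B breaks BCNF: {E, G}⁺ = {A, B, E, G}, so {E, G} is not a superkey.
Because {A, B} are non-prime and the left side of E, G --> A, B is not a superkey, the relation is not in 3NF.
All keys have size 1, which rules out partial dependencies — 2NF is satisfied.

2NF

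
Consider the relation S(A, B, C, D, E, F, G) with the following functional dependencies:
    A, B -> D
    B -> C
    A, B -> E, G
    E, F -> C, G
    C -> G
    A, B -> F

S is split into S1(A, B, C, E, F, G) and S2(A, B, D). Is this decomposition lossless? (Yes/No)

Yes

S1 ∩ S2 = {A, B}; its closure under F is {A, B, C, D, E, F, G}.
This includes all of S1, so the common attributes are a superkey of S1 — the join is lossless.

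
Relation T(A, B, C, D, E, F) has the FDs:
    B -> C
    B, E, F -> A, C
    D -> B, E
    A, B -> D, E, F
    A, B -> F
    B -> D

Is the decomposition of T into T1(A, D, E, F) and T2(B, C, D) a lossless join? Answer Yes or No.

The shared attributes are {D} and {D}⁺ = {B, C, D, E}.
T2 is contained in that closure, so T1 ∩ T2 -> T2 holds and the join is lossless.

Yes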